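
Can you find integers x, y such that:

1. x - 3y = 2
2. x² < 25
Yes

Take x = 2, y = 0. Substituting into each constraint:
  (1) 2 - 3(0) = 2 ✓
  (2) x² = (2)² = 4, and 4 < 25 ✓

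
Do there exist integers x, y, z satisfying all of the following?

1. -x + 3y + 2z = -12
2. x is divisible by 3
Yes

Take x = 0, y = -4, z = 0. Substituting into each constraint:
  (1) 0 + 3(-4) + 2(0) = -12 ✓
  (2) 0 = 3 × 0, remainder 0 ✓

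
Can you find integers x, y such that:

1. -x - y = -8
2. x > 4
Yes

Take x = 8, y = 0. Substituting into each constraint:
  (1) (-8) + 0 = -8 ✓
  (2) 8 > 4 ✓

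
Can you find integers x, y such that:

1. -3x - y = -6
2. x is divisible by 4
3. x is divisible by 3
Yes

Take x = 0, y = 6. Substituting into each constraint:
  (1) -3(0) + (-6) = -6 ✓
  (2) 0 = 4 × 0, remainder 0 ✓
  (3) 0 = 3 × 0, remainder 0 ✓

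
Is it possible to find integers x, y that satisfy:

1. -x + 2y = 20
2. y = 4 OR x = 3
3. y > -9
Yes

Take x = -12, y = 4. Substituting into each constraint:
  (1) 12 + 2(4) = 20 ✓
  (2) y = 4, target 4 ✓ (first branch holds)
  (3) 4 > -9 ✓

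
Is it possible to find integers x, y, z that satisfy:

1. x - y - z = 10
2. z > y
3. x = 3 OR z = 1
Yes

Take x = 11, y = 0, z = 1. Substituting into each constraint:
  (1) 11 + 0 + (-1) = 10 ✓
  (2) 1 > 0 ✓
  (3) z = 1, target 1 ✓ (second branch holds)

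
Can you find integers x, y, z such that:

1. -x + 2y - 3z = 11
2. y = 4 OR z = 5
Yes

Take x = -20, y = 3, z = 5. Substituting into each constraint:
  (1) 20 + 2(3) - 3(5) = 11 ✓
  (2) z = 5, target 5 ✓ (second branch holds)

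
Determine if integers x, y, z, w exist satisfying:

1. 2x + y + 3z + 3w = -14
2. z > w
Yes

Take x = 0, y = -17, z = 1, w = 0. Substituting into each constraint:
  (1) 2(0) + (-17) + 3(1) + 3(0) = -14 ✓
  (2) 1 > 0 ✓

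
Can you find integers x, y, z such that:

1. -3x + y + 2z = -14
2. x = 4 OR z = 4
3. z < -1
Yes

Take x = 4, y = 2, z = -2. Substituting into each constraint:
  (1) -3(4) + 2 + 2(-2) = -14 ✓
  (2) x = 4, target 4 ✓ (first branch holds)
  (3) -2 < -1 ✓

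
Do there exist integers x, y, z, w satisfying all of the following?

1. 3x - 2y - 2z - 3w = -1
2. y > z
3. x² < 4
Yes

Take x = 0, y = 0, z = -1, w = 1. Substituting into each constraint:
  (1) 3(0) - 2(0) - 2(-1) - 3(1) = -1 ✓
  (2) 0 > -1 ✓
  (3) x² = (0)² = 0, and 0 < 4 ✓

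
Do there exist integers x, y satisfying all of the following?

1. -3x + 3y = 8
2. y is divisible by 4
No

Even the single constraint (-3x + 3y = 8) is infeasible over the integers.

  - -3x + 3y = 8: every term on the left is divisible by 3, so the LHS ≡ 0 (mod 3), but the RHS 8 is not — no integer solution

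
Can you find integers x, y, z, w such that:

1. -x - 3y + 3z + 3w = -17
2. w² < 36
Yes

Take x = 2, y = 5, z = 0, w = 0. Substituting into each constraint:
  (1) (-2) - 3(5) + 3(0) + 3(0) = -17 ✓
  (2) w² = (0)² = 0, and 0 < 36 ✓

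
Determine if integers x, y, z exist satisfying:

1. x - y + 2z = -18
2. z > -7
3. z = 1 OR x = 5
Yes

Take x = 0, y = 20, z = 1. Substituting into each constraint:
  (1) 0 + (-20) + 2(1) = -18 ✓
  (2) 1 > -7 ✓
  (3) z = 1, target 1 ✓ (first branch holds)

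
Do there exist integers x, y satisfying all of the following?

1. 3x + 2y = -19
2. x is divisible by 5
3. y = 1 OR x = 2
No

The full constraint system is jointly infeasible over the integers. Each constraint and what it forces:

  - 3x + 2y = -19: is a linear equation tying the variables together
  - x is divisible by 5: restricts x to multiples of 5
  - y = 1 OR x = 2: forces a choice: either y = 1 or x = 2

Split on the disjunction (y = 1 OR x = 2):
  • If y = 1: with y = 1, writing x = 5x', every remaining term of the linear equation is divisible by 15, so the left side is ≡ 0 (mod 15); but the right side -21 ≡ 9 (mod 15). No integers can satisfy it.
  • If x = 2: this contradicts the divisibility constraint — 2 is not a multiple of 5.
Both branches are infeasible, so the system has no integer solution.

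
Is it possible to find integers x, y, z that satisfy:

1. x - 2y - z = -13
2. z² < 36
Yes

Take x = 1, y = 7, z = 0. Substituting into each constraint:
  (1) 1 - 2(7) + 0 = -13 ✓
  (2) z² = (0)² = 0, and 0 < 36 ✓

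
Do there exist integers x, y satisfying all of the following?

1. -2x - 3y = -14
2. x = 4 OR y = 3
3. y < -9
No

The full constraint system is jointly infeasible over the integers. Each constraint and what it forces:

  - -2x - 3y = -14: is a linear equation tying the variables together
  - x = 4 OR y = 3: forces a choice: either x = 4 or y = 3
  - y < -9: bounds one variable relative to a constant

Split on the disjunction (x = 4 OR y = 3):
  • If x = 4: the equation forces y = 2, which contradicts the bound y ≤ -10.
  • If y = 3: this contradicts the bound y ≤ -10.
Both branches are infeasible, so the system has no integer solution.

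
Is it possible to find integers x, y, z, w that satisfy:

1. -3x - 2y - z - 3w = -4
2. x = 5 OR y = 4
Yes

Take x = 5, y = 5, z = 0, w = -7. Substituting into each constraint:
  (1) -3(5) - 2(5) + 0 - 3(-7) = -4 ✓
  (2) x = 5, target 5 ✓ (first branch holds)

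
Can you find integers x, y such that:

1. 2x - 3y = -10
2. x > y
Yes

Take x = 13, y = 12. Substituting into each constraint:
  (1) 2(13) - 3(12) = -10 ✓
  (2) 13 > 12 ✓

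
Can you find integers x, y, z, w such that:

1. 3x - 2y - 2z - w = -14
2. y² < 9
Yes

Take x = 0, y = 0, z = 7, w = 0. Substituting into each constraint:
  (1) 3(0) - 2(0) - 2(7) + 0 = -14 ✓
  (2) y² = (0)² = 0, and 0 < 9 ✓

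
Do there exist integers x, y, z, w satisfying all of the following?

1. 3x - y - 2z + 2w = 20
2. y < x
Yes

Take x = 0, y = -2, z = -9, w = 0. Substituting into each constraint:
  (1) 3(0) + 2 - 2(-9) + 2(0) = 20 ✓
  (2) -2 < 0 ✓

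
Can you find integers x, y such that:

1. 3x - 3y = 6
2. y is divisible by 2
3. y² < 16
Yes

Take x = 2, y = 0. Substituting into each constraint:
  (1) 3(2) - 3(0) = 6 ✓
  (2) 0 = 2 × 0, remainder 0 ✓
  (3) y² = (0)² = 0, and 0 < 16 ✓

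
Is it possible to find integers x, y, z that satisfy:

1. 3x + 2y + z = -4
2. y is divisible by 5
Yes

Take x = 0, y = 0, z = -4. Substituting into each constraint:
  (1) 3(0) + 2(0) + (-4) = -4 ✓
  (2) 0 = 5 × 0, remainder 0 ✓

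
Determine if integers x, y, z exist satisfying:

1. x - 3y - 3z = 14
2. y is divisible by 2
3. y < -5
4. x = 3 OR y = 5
No

A contradictory subset is {x - 3y - 3z = 14, y < -5, x = 3 OR y = 5}. No integer assignment can satisfy these jointly:

  - x - 3y - 3z = 14: is a linear equation tying the variables together
  - y < -5: bounds one variable relative to a constant
  - x = 3 OR y = 5: forces a choice: either x = 3 or y = 5

Split on the disjunction (x = 3 OR y = 5):
  • If x = 3: with x = 3, every remaining term of the linear equation is divisible by 3, so the left side is ≡ 0 (mod 3); but the right side 11 ≡ 2 (mod 3). No integers can satisfy it.
  • If y = 5: this contradicts the bound y ≤ -6.
Both branches are infeasible, so the system has no integer solution.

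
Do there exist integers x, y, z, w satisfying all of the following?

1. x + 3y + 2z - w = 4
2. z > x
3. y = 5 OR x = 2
Yes

Take x = 0, y = 5, z = 1, w = 13. Substituting into each constraint:
  (1) 0 + 3(5) + 2(1) + (-13) = 4 ✓
  (2) 1 > 0 ✓
  (3) y = 5, target 5 ✓ (first branch holds)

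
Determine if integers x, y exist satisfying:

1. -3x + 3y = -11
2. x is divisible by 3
No

Even the single constraint (-3x + 3y = -11) is infeasible over the integers.

  - -3x + 3y = -11: every term on the left is divisible by 3, so the LHS ≡ 0 (mod 3), but the RHS -11 is not — no integer solution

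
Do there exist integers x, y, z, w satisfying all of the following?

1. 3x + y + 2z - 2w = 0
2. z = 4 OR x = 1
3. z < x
Yes

Take x = 5, y = -23, z = 4, w = 0. Substituting into each constraint:
  (1) 3(5) + (-23) + 2(4) - 2(0) = 0 ✓
  (2) z = 4, target 4 ✓ (first branch holds)
  (3) 4 < 5 ✓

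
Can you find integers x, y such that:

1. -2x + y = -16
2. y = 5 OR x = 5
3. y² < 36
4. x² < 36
No

A contradictory subset is {-2x + y = -16, y = 5 OR x = 5, y² < 36}. No integer assignment can satisfy these jointly:

  - -2x + y = -16: is a linear equation tying the variables together
  - y = 5 OR x = 5: forces a choice: either y = 5 or x = 5
  - y² < 36: restricts y to |y| ≤ 5

Split on the disjunction (y = 5 OR x = 5):
  • If y = 5: with y = 5, every remaining term of the linear equation is divisible by 2, so the left side is ≡ 0 (mod 2); but the right side -21 ≡ 1 (mod 2). No integers can satisfy it.
  • If x = 5: the equation forces y = -6, but y² < 36 requires |y| ≤ 5.
Both branches are infeasible, so the system has no integer solution.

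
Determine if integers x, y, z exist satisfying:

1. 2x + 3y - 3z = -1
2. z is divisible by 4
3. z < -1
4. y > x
Yes

Take x = -5, y = -1, z = -4. Substituting into each constraint:
  (1) 2(-5) + 3(-1) - 3(-4) = -1 ✓
  (2) -4 = 4 × -1, remainder 0 ✓
  (3) -4 < -1 ✓
  (4) -1 > -5 ✓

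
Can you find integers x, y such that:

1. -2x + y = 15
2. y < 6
Yes

Take x = -5, y = 5. Substituting into each constraint:
  (1) -2(-5) + 5 = 15 ✓
  (2) 5 < 6 ✓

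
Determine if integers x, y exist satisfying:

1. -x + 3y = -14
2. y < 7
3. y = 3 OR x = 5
Yes

Take x = 5, y = -3. Substituting into each constraint:
  (1) (-5) + 3(-3) = -14 ✓
  (2) -3 < 7 ✓
  (3) x = 5, target 5 ✓ (second branch holds)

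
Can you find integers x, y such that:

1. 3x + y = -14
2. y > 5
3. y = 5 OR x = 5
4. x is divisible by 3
No

A contradictory subset is {3x + y = -14, y > 5, y = 5 OR x = 5}. No integer assignment can satisfy these jointly:

  - 3x + y = -14: is a linear equation tying the variables together
  - y > 5: bounds one variable relative to a constant
  - y = 5 OR x = 5: forces a choice: either y = 5 or x = 5

Split on the disjunction (y = 5 OR x = 5):
  • If y = 5: this contradicts the bound y ≥ 6.
  • If x = 5: the equation forces y = -29, which contradicts the bound y ≥ 6.
Both branches are infeasible, so the system has no integer solution.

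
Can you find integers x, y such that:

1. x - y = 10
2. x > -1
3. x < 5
Yes

Take x = 0, y = -10. Substituting into each constraint:
  (1) 0 + 10 = 10 ✓
  (2) 0 > -1 ✓
  (3) 0 < 5 ✓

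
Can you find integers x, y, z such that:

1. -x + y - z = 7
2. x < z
Yes

Take x = -1, y = 6, z = 0. Substituting into each constraint:
  (1) 1 + 6 + 0 = 7 ✓
  (2) -1 < 0 ✓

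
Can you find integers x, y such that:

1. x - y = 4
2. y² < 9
Yes

Take x = 4, y = 0. Substituting into each constraint:
  (1) 4 + 0 = 4 ✓
  (2) y² = (0)² = 0, and 0 < 9 ✓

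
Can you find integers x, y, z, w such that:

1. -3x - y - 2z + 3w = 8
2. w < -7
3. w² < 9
No

A contradictory subset is {w < -7, w² < 9}. No integer assignment can satisfy these jointly:

  - w < -7: bounds one variable relative to a constant
  - w² < 9: restricts w to |w| ≤ 2

Direct contradiction: the bounds on w require w ≥ -2 and w ≤ -8 simultaneously, which is empty.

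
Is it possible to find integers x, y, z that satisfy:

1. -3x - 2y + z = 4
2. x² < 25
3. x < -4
No

A contradictory subset is {x² < 25, x < -4}. No integer assignment can satisfy these jointly:

  - x² < 25: restricts x to |x| ≤ 4
  - x < -4: bounds one variable relative to a constant

Direct contradiction: the bounds on x require x ≥ -4 and x ≤ -5 simultaneously, which is empty.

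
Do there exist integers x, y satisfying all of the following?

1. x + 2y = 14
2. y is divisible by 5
Yes

Take x = 14, y = 0. Substituting into each constraint:
  (1) 14 + 2(0) = 14 ✓
  (2) 0 = 5 × 0, remainder 0 ✓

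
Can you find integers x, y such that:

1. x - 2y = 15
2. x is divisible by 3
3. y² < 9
Yes

Take x = 15, y = 0. Substituting into each constraint:
  (1) 15 - 2(0) = 15 ✓
  (2) 15 = 3 × 5, remainder 0 ✓
  (3) y² = (0)² = 0, and 0 < 9 ✓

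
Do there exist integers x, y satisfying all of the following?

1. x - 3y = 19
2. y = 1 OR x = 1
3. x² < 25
Yes

Take x = 1, y = -6. Substituting into each constraint:
  (1) 1 - 3(-6) = 19 ✓
  (2) x = 1, target 1 ✓ (second branch holds)
  (3) x² = (1)² = 1, and 1 < 25 ✓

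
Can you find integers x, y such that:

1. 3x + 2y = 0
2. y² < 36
Yes

Take x = 0, y = 0. Substituting into each constraint:
  (1) 3(0) + 2(0) = 0 ✓
  (2) y² = (0)² = 0, and 0 < 36 ✓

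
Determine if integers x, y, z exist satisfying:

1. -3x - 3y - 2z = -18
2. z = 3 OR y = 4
Yes

Take x = 4, y = 0, z = 3. Substituting into each constraint:
  (1) -3(4) - 3(0) - 2(3) = -18 ✓
  (2) z = 3, target 3 ✓ (first branch holds)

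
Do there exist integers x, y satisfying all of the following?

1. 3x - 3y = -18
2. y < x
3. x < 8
No

A contradictory subset is {3x - 3y = -18, y < x}. No integer assignment can satisfy these jointly:

  - 3x - 3y = -18: is a linear equation tying the variables together
  - y < x: bounds one variable relative to another variable

From the equation, x − y = -6, i.e. x − y = -6; but x > y requires x − y ≥ 1. Contradiction.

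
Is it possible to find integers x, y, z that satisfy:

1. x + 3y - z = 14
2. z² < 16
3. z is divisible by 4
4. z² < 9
Yes

Take x = 2, y = 4, z = 0. Substituting into each constraint:
  (1) 2 + 3(4) + 0 = 14 ✓
  (2) z² = (0)² = 0, and 0 < 16 ✓
  (3) 0 = 4 × 0, remainder 0 ✓
  (4) z² = (0)² = 0, and 0 < 9 ✓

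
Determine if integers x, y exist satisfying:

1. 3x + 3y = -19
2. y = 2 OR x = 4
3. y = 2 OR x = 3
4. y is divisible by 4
No

Even the single constraint (3x + 3y = -19) is infeasible over the integers.

  - 3x + 3y = -19: every term on the left is divisible by 3, so the LHS ≡ 0 (mod 3), but the RHS -19 is not — no integer solution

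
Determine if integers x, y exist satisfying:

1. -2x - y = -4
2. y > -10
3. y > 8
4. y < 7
No

A contradictory subset is {y > 8, y < 7}. No integer assignment can satisfy these jointly:

  - y > 8: bounds one variable relative to a constant
  - y < 7: bounds one variable relative to a constant

Direct contradiction: the bounds on y require y ≥ 9 and y ≤ 6 simultaneously, which is empty.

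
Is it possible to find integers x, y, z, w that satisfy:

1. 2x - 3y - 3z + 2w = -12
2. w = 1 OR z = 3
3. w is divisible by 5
Yes

Take x = -8, y = -1, z = 3, w = 5. Substituting into each constraint:
  (1) 2(-8) - 3(-1) - 3(3) + 2(5) = -12 ✓
  (2) z = 3, target 3 ✓ (second branch holds)
  (3) 5 = 5 × 1, remainder 0 ✓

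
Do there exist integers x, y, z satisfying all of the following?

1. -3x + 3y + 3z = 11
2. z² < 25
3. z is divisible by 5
No

Even the single constraint (-3x + 3y + 3z = 11) is infeasible over the integers.

  - -3x + 3y + 3z = 11: every term on the left is divisible by 3, so the LHS ≡ 0 (mod 3), but the RHS 11 is not — no integer solution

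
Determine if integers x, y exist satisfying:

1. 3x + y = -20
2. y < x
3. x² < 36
Yes

Take x = -4, y = -8. Substituting into each constraint:
  (1) 3(-4) + (-8) = -20 ✓
  (2) -8 < -4 ✓
  (3) x² = (-4)² = 16, and 16 < 36 ✓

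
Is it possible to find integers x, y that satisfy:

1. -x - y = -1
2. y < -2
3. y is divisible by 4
Yes

Take x = 5, y = -4. Substituting into each constraint:
  (1) (-5) + 4 = -1 ✓
  (2) -4 < -2 ✓
  (3) -4 = 4 × -1, remainder 0 ✓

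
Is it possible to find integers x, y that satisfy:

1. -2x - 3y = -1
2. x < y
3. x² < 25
Yes

Take x = -1, y = 1. Substituting into each constraint:
  (1) -2(-1) - 3(1) = -1 ✓
  (2) -1 < 1 ✓
  (3) x² = (-1)² = 1, and 1 < 25 ✓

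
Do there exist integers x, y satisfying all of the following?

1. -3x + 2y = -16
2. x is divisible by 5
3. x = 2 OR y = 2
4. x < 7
No

The full constraint system is jointly infeasible over the integers. Each constraint and what it forces:

  - -3x + 2y = -16: is a linear equation tying the variables together
  - x is divisible by 5: restricts x to multiples of 5
  - x = 2 OR y = 2: forces a choice: either x = 2 or y = 2
  - x < 7: bounds one variable relative to a constant

Split on the disjunction (x = 2 OR y = 2):
  • If x = 2: this contradicts the divisibility constraint — 2 is not a multiple of 5.
  • If y = 2: with y = 2, writing x = 5x', every remaining term of the linear equation is divisible by 15, so the left side is ≡ 0 (mod 15); but the right side -20 ≡ 10 (mod 15). No integers can satisfy it.
Both branches are infeasible, so the system has no integer solution.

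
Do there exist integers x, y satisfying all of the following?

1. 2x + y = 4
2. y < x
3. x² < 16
Yes

Take x = 2, y = 0. Substituting into each constraint:
  (1) 2(2) + 0 = 4 ✓
  (2) 0 < 2 ✓
  (3) x² = (2)² = 4, and 4 < 16 ✓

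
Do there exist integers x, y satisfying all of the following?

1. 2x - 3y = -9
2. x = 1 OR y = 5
Yes

Take x = 3, y = 5. Substituting into each constraint:
  (1) 2(3) - 3(5) = -9 ✓
  (2) y = 5, target 5 ✓ (second branch holds)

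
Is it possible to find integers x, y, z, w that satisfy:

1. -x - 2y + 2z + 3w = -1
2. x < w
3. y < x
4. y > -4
Yes

Take x = 0, y = -1, z = -3, w = 1. Substituting into each constraint:
  (1) 0 - 2(-1) + 2(-3) + 3(1) = -1 ✓
  (2) 0 < 1 ✓
  (3) -1 < 0 ✓
  (4) -1 > -4 ✓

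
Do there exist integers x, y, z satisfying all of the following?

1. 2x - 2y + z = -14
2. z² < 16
Yes

Take x = 0, y = 7, z = 0. Substituting into each constraint:
  (1) 2(0) - 2(7) + 0 = -14 ✓
  (2) z² = (0)² = 0, and 0 < 16 ✓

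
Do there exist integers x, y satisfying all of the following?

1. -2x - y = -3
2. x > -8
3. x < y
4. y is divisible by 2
No

A contradictory subset is {-2x - y = -3, y is divisible by 2}. No integer assignment can satisfy these jointly:

  - -2x - y = -3: is a linear equation tying the variables together
  - y is divisible by 2: restricts y to multiples of 2

Modular obstruction: writing y = 2y', every remaining term of the linear equation is divisible by 2, so the left side is ≡ 0 (mod 2); but the right side -3 ≡ 1 (mod 2). No integers can satisfy it.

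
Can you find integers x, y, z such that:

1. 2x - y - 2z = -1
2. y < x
Yes

Take x = 0, y = -1, z = 1. Substituting into each constraint:
  (1) 2(0) + 1 - 2(1) = -1 ✓
  (2) -1 < 0 ✓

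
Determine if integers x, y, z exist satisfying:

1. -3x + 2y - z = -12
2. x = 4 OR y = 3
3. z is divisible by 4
Yes

Take x = 4, y = 0, z = 0. Substituting into each constraint:
  (1) -3(4) + 2(0) + 0 = -12 ✓
  (2) x = 4, target 4 ✓ (first branch holds)
  (3) 0 = 4 × 0, remainder 0 ✓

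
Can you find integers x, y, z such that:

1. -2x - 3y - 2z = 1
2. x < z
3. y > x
Yes

Take x = -2, y = -1, z = 3. Substituting into each constraint:
  (1) -2(-2) - 3(-1) - 2(3) = 1 ✓
  (2) -2 < 3 ✓
  (3) -1 > -2 ✓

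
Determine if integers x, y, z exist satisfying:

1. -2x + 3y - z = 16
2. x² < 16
Yes

Take x = 0, y = 0, z = -16. Substituting into each constraint:
  (1) -2(0) + 3(0) + 16 = 16 ✓
  (2) x² = (0)² = 0, and 0 < 16 ✓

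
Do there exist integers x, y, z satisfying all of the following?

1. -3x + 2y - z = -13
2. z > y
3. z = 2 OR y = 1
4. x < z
Yes

Take x = 3, y = 1, z = 6. Substituting into each constraint:
  (1) -3(3) + 2(1) + (-6) = -13 ✓
  (2) 6 > 1 ✓
  (3) y = 1, target 1 ✓ (second branch holds)
  (4) 3 < 6 ✓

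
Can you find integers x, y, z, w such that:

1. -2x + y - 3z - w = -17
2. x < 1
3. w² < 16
Yes

Take x = 0, y = 0, z = 5, w = 2. Substituting into each constraint:
  (1) -2(0) + 0 - 3(5) + (-2) = -17 ✓
  (2) 0 < 1 ✓
  (3) w² = (2)² = 4, and 4 < 16 ✓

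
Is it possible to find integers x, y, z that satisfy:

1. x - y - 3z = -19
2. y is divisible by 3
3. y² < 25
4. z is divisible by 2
Yes

Take x = -19, y = 0, z = 0. Substituting into each constraint:
  (1) (-19) + 0 - 3(0) = -19 ✓
  (2) 0 = 3 × 0, remainder 0 ✓
  (3) y² = (0)² = 0, and 0 < 25 ✓
  (4) 0 = 2 × 0, remainder 0 ✓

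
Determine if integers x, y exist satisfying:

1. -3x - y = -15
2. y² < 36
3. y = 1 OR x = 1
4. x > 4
No

A contradictory subset is {-3x - y = -15, y = 1 OR x = 1, x > 4}. No integer assignment can satisfy these jointly:

  - -3x - y = -15: is a linear equation tying the variables together
  - y = 1 OR x = 1: forces a choice: either y = 1 or x = 1
  - x > 4: bounds one variable relative to a constant

Split on the disjunction (y = 1 OR x = 1):
  • If y = 1: with y = 1, every remaining term of the linear equation is divisible by 3, so the left side is ≡ 0 (mod 3); but the right side -14 ≡ 1 (mod 3). No integers can satisfy it.
  • If x = 1: this contradicts the bound x ≥ 5.
Both branches are infeasible, so the system has no integer solution.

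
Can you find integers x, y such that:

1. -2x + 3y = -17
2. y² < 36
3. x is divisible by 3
No

A contradictory subset is {-2x + 3y = -17, x is divisible by 3}. No integer assignment can satisfy these jointly:

  - -2x + 3y = -17: is a linear equation tying the variables together
  - x is divisible by 3: restricts x to multiples of 3

Modular obstruction: writing x = 3x', every remaining term of the linear equation is divisible by 3, so the left side is ≡ 0 (mod 3); but the right side -17 ≡ 1 (mod 3). No integers can satisfy it.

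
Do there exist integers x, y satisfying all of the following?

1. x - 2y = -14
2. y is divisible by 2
Yes

Take x = -14, y = 0. Substituting into each constraint:
  (1) (-14) - 2(0) = -14 ✓
  (2) 0 = 2 × 0, remainder 0 ✓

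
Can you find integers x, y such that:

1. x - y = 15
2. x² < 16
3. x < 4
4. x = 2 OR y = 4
Yes

Take x = 2, y = -13. Substituting into each constraint:
  (1) 2 + 13 = 15 ✓
  (2) x² = (2)² = 4, and 4 < 16 ✓
  (3) 2 < 4 ✓
  (4) x = 2, target 2 ✓ (first branch holds)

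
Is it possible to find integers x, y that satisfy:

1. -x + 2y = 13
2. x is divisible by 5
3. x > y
Yes

Take x = 15, y = 14. Substituting into each constraint:
  (1) (-15) + 2(14) = 13 ✓
  (2) 15 = 5 × 3, remainder 0 ✓
  (3) 15 > 14 ✓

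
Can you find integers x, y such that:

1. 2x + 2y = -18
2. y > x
Yes

Take x = -9, y = 0. Substituting into each constraint:
  (1) 2(-9) + 2(0) = -18 ✓
  (2) 0 > -9 ✓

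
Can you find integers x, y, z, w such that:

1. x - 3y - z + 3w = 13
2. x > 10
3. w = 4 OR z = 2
Yes

Take x = 11, y = 0, z = 10, w = 4. Substituting into each constraint:
  (1) 11 - 3(0) + (-10) + 3(4) = 13 ✓
  (2) 11 > 10 ✓
  (3) w = 4, target 4 ✓ (first branch holds)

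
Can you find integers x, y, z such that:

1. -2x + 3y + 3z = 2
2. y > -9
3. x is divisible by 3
No

A contradictory subset is {-2x + 3y + 3z = 2, x is divisible by 3}. No integer assignment can satisfy these jointly:

  - -2x + 3y + 3z = 2: is a linear equation tying the variables together
  - x is divisible by 3: restricts x to multiples of 3

Modular obstruction: writing x = 3x', every remaining term of the linear equation is divisible by 3, so the left side is ≡ 0 (mod 3); but the right side 2 ≡ 2 (mod 3). No integers can satisfy it.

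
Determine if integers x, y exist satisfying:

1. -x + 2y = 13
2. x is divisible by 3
Yes

Take x = -3, y = 5. Substituting into each constraint:
  (1) 3 + 2(5) = 13 ✓
  (2) -3 = 3 × -1, remainder 0 ✓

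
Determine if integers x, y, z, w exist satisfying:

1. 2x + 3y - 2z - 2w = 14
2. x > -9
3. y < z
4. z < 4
Yes

Take x = 0, y = 0, z = 1, w = -8. Substituting into each constraint:
  (1) 2(0) + 3(0) - 2(1) - 2(-8) = 14 ✓
  (2) 0 > -9 ✓
  (3) 0 < 1 ✓
  (4) 1 < 4 ✓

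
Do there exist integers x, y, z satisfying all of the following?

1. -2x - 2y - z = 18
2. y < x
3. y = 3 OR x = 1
Yes

Take x = 1, y = 0, z = -20. Substituting into each constraint:
  (1) -2(1) - 2(0) + 20 = 18 ✓
  (2) 0 < 1 ✓
  (3) x = 1, target 1 ✓ (second branch holds)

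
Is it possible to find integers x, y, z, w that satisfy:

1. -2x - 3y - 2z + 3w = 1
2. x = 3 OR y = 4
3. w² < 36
Yes

Take x = 3, y = 6, z = -14, w = -1. Substituting into each constraint:
  (1) -2(3) - 3(6) - 2(-14) + 3(-1) = 1 ✓
  (2) x = 3, target 3 ✓ (first branch holds)
  (3) w² = (-1)² = 1, and 1 < 36 ✓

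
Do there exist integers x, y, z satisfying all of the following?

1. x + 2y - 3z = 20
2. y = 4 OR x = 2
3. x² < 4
Yes

Take x = 0, y = 4, z = -4. Substituting into each constraint:
  (1) 0 + 2(4) - 3(-4) = 20 ✓
  (2) y = 4, target 4 ✓ (first branch holds)
  (3) x² = (0)² = 0, and 0 < 4 ✓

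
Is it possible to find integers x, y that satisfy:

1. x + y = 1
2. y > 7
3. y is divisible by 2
Yes

Take x = -7, y = 8. Substituting into each constraint:
  (1) (-7) + 8 = 1 ✓
  (2) 8 > 7 ✓
  (3) 8 = 2 × 4, remainder 0 ✓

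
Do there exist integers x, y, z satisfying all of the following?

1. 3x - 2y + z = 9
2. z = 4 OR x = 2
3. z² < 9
Yes

Take x = 2, y = -2, z = -1. Substituting into each constraint:
  (1) 3(2) - 2(-2) + (-1) = 9 ✓
  (2) x = 2, target 2 ✓ (second branch holds)
  (3) z² = (-1)² = 1, and 1 < 9 ✓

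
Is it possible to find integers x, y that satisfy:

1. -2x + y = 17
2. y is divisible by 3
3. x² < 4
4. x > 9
No

A contradictory subset is {x² < 4, x > 9}. No integer assignment can satisfy these jointly:

  - x² < 4: restricts x to |x| ≤ 1
  - x > 9: bounds one variable relative to a constant

Direct contradiction: the bounds on x require x ≥ 10 and x ≤ 1 simultaneously, which is empty.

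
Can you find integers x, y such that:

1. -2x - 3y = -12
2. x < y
Yes

Take x = 0, y = 4. Substituting into each constraint:
  (1) -2(0) - 3(4) = -12 ✓
  (2) 0 < 4 ✓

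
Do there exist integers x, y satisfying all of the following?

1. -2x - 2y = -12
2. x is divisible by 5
Yes

Take x = 0, y = 6. Substituting into each constraint:
  (1) -2(0) - 2(6) = -12 ✓
  (2) 0 = 5 × 0, remainder 0 ✓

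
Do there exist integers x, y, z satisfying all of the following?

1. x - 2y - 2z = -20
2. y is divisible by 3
Yes

Take x = -20, y = 0, z = 0. Substituting into each constraint:
  (1) (-20) - 2(0) - 2(0) = -20 ✓
  (2) 0 = 3 × 0, remainder 0 ✓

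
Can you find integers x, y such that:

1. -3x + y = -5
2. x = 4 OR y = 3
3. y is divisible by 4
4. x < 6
No

A contradictory subset is {-3x + y = -5, x = 4 OR y = 3, y is divisible by 4}. No integer assignment can satisfy these jointly:

  - -3x + y = -5: is a linear equation tying the variables together
  - x = 4 OR y = 3: forces a choice: either x = 4 or y = 3
  - y is divisible by 4: restricts y to multiples of 4

Split on the disjunction (x = 4 OR y = 3):
  • If x = 4: with x = 4, writing y = 4y', every remaining term of the linear equation is divisible by 4, so the left side is ≡ 0 (mod 4); but the right side 7 ≡ 3 (mod 4). No integers can satisfy it.
  • If y = 3: this contradicts the divisibility constraint — 3 is not a multiple of 4.
Both branches are infeasible, so the system has no integer solution.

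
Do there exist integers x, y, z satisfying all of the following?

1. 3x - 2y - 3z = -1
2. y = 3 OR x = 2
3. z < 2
Yes

Take x = 2, y = 5, z = -1. Substituting into each constraint:
  (1) 3(2) - 2(5) - 3(-1) = -1 ✓
  (2) x = 2, target 2 ✓ (second branch holds)
  (3) -1 < 2 ✓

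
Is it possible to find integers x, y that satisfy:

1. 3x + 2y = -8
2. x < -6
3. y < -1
No

The full constraint system is jointly infeasible over the integers. Each constraint and what it forces:

  - 3x + 2y = -8: is a linear equation tying the variables together
  - x < -6: bounds one variable relative to a constant
  - y < -1: bounds one variable relative to a constant

Range argument: with x ∈ [−∞, -7], y ∈ [−∞, -2], the left side of the equation is at most -25, but the right side is -8 > -25. No integer solution exists.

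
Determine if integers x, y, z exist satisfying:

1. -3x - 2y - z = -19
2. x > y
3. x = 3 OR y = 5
Yes

Take x = 6, y = 5, z = -9. Substituting into each constraint:
  (1) -3(6) - 2(5) + 9 = -19 ✓
  (2) 6 > 5 ✓
  (3) y = 5, target 5 ✓ (second branch holds)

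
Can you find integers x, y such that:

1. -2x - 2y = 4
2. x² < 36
Yes

Take x = -2, y = 0. Substituting into each constraint:
  (1) -2(-2) - 2(0) = 4 ✓
  (2) x² = (-2)² = 4, and 4 < 36 ✓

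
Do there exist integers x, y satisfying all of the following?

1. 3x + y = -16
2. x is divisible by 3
Yes

Take x = 0, y = -16. Substituting into each constraint:
  (1) 3(0) + (-16) = -16 ✓
  (2) 0 = 3 × 0, remainder 0 ✓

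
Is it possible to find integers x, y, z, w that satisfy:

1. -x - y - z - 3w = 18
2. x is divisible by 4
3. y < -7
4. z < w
Yes

Take x = 0, y = -21, z = 0, w = 1. Substituting into each constraint:
  (1) 0 + 21 + 0 - 3(1) = 18 ✓
  (2) 0 = 4 × 0, remainder 0 ✓
  (3) -21 < -7 ✓
  (4) 0 < 1 ✓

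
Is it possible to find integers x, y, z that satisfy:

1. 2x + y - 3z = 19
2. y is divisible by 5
Yes

Take x = 2, y = 0, z = -5. Substituting into each constraint:
  (1) 2(2) + 0 - 3(-5) = 19 ✓
  (2) 0 = 5 × 0, remainder 0 ✓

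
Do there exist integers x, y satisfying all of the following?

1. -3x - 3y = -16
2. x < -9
No

Even the single constraint (-3x - 3y = -16) is infeasible over the integers.

  - -3x - 3y = -16: every term on the left is divisible by 3, so the LHS ≡ 0 (mod 3), but the RHS -16 is not — no integer solution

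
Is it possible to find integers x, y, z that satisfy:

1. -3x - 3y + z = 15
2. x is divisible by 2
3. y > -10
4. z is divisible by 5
Yes

Take x = 0, y = -5, z = 0. Substituting into each constraint:
  (1) -3(0) - 3(-5) + 0 = 15 ✓
  (2) 0 = 2 × 0, remainder 0 ✓
  (3) -5 > -10 ✓
  (4) 0 = 5 × 0, remainder 0 ✓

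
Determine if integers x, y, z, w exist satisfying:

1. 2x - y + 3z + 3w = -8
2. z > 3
Yes

Take x = 2, y = 0, z = 4, w = -8. Substituting into each constraint:
  (1) 2(2) + 0 + 3(4) + 3(-8) = -8 ✓
  (2) 4 > 3 ✓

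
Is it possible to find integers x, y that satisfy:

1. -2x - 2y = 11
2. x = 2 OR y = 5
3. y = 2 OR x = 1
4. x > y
No

Even the single constraint (-2x - 2y = 11) is infeasible over the integers.

  - -2x - 2y = 11: every term on the left is divisible by 2, so the LHS ≡ 0 (mod 2), but the RHS 11 is not — no integer solution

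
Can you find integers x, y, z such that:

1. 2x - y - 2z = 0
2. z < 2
Yes

Take x = 0, y = 0, z = 0. Substituting into each constraint:
  (1) 2(0) + 0 - 2(0) = 0 ✓
  (2) 0 < 2 ✓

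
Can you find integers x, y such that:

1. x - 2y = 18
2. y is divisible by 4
Yes

Take x = 18, y = 0. Substituting into each constraint:
  (1) 18 - 2(0) = 18 ✓
  (2) 0 = 4 × 0, remainder 0 ✓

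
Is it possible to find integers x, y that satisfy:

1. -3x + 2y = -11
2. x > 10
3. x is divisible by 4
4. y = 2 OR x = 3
No

A contradictory subset is {-3x + 2y = -11, x > 10, y = 2 OR x = 3}. No integer assignment can satisfy these jointly:

  - -3x + 2y = -11: is a linear equation tying the variables together
  - x > 10: bounds one variable relative to a constant
  - y = 2 OR x = 3: forces a choice: either y = 2 or x = 3

Split on the disjunction (y = 2 OR x = 3):
  • If y = 2: the equation forces x = 5, which contradicts the bound x ≥ 11.
  • If x = 3: this contradicts the bound x ≥ 11.
Both branches are infeasible, so the system has no integer solution.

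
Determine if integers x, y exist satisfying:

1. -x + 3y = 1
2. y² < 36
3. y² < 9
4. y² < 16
Yes

Take x = 2, y = 1. Substituting into each constraint:
  (1) (-2) + 3(1) = 1 ✓
  (2) y² = (1)² = 1, and 1 < 36 ✓
  (3) y² = (1)² = 1, and 1 < 9 ✓
  (4) y² = (1)² = 1, and 1 < 16 ✓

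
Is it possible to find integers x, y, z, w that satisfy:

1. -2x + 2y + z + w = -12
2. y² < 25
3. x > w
Yes

Take x = 1, y = 0, z = -10, w = 0. Substituting into each constraint:
  (1) -2(1) + 2(0) + (-10) + 0 = -12 ✓
  (2) y² = (0)² = 0, and 0 < 25 ✓
  (3) 1 > 0 ✓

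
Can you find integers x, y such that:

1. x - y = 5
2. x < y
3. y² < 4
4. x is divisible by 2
No

A contradictory subset is {x - y = 5, x < y}. No integer assignment can satisfy these jointly:

  - x - y = 5: is a linear equation tying the variables together
  - x < y: bounds one variable relative to another variable

From the equation, x − y = 5, i.e. y − x = -5; but y > x requires y − x ≥ 1. Contradiction.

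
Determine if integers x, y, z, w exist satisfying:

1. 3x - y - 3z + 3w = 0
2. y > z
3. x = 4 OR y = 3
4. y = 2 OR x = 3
Yes

Take x = 3, y = 3, z = 2, w = 0. Substituting into each constraint:
  (1) 3(3) + (-3) - 3(2) + 3(0) = 0 ✓
  (2) 3 > 2 ✓
  (3) y = 3, target 3 ✓ (second branch holds)
  (4) x = 3, target 3 ✓ (second branch holds)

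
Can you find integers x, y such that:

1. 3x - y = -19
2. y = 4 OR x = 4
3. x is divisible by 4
Yes

Take x = 4, y = 31. Substituting into each constraint:
  (1) 3(4) + (-31) = -19 ✓
  (2) x = 4, target 4 ✓ (second branch holds)
  (3) 4 = 4 × 1, remainder 0 ✓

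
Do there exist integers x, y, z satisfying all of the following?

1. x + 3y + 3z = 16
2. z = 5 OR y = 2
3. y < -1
Yes

Take x = 7, y = -2, z = 5. Substituting into each constraint:
  (1) 7 + 3(-2) + 3(5) = 16 ✓
  (2) z = 5, target 5 ✓ (first branch holds)
  (3) -2 < -1 ✓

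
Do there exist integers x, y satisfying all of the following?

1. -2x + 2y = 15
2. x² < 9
No

Even the single constraint (-2x + 2y = 15) is infeasible over the integers.

  - -2x + 2y = 15: every term on the left is divisible by 2, so the LHS ≡ 0 (mod 2), but the RHS 15 is not — no integer solution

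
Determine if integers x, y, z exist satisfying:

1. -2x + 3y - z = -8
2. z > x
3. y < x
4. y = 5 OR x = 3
Yes

Take x = 7, y = 5, z = 9. Substituting into each constraint:
  (1) -2(7) + 3(5) + (-9) = -8 ✓
  (2) 9 > 7 ✓
  (3) 5 < 7 ✓
  (4) y = 5, target 5 ✓ (first branch holds)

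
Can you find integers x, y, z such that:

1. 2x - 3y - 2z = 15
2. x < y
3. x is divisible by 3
Yes

Take x = 0, y = 1, z = -9. Substituting into each constraint:
  (1) 2(0) - 3(1) - 2(-9) = 15 ✓
  (2) 0 < 1 ✓
  (3) 0 = 3 × 0, remainder 0 ✓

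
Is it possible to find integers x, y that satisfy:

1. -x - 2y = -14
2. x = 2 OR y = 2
Yes

Take x = 2, y = 6. Substituting into each constraint:
  (1) (-2) - 2(6) = -14 ✓
  (2) x = 2, target 2 ✓ (first branch holds)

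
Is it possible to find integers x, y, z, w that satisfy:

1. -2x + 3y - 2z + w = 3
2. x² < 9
Yes

Take x = -1, y = 0, z = 0, w = 1. Substituting into each constraint:
  (1) -2(-1) + 3(0) - 2(0) + 1 = 3 ✓
  (2) x² = (-1)² = 1, and 1 < 9 ✓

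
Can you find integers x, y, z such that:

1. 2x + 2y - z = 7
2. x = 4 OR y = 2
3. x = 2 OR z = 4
Yes

Take x = 2, y = 2, z = 1. Substituting into each constraint:
  (1) 2(2) + 2(2) + (-1) = 7 ✓
  (2) y = 2, target 2 ✓ (second branch holds)
  (3) x = 2, target 2 ✓ (first branch holds)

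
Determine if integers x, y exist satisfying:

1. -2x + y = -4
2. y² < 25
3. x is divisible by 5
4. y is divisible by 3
No

The full constraint system is jointly infeasible over the integers. Each constraint and what it forces:

  - -2x + y = -4: is a linear equation tying the variables together
  - y² < 25: restricts y to |y| ≤ 4
  - x is divisible by 5: restricts x to multiples of 5
  - y is divisible by 3: restricts y to multiples of 3

The bounds confine y to {-3, 0, 3} with 3 | y. For each value, substitute into the equation:
  • y = -3: the equation gives -2x = -1, so x would not be an integer.
  • y = 0: the equation forces x = 2, but 5 does not divide 2.
  • y = 3: the equation gives -2x = -7, so x would not be an integer.
Every case fails, so no integer solution exists.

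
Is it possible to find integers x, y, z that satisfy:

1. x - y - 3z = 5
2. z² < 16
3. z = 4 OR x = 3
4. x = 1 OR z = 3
Yes

Take x = 3, y = -11, z = 3. Substituting into each constraint:
  (1) 3 + 11 - 3(3) = 5 ✓
  (2) z² = (3)² = 9, and 9 < 16 ✓
  (3) x = 3, target 3 ✓ (second branch holds)
  (4) z = 3, target 3 ✓ (second branch holds)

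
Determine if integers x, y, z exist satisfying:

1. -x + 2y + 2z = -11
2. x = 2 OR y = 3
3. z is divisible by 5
Yes

Take x = -3, y = 3, z = -10. Substituting into each constraint:
  (1) 3 + 2(3) + 2(-10) = -11 ✓
  (2) y = 3, target 3 ✓ (second branch holds)
  (3) -10 = 5 × -2, remainder 0 ✓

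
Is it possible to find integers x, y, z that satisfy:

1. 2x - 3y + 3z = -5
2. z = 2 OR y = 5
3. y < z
Yes

Take x = -4, y = 1, z = 2. Substituting into each constraint:
  (1) 2(-4) - 3(1) + 3(2) = -5 ✓
  (2) z = 2, target 2 ✓ (first branch holds)
  (3) 1 < 2 ✓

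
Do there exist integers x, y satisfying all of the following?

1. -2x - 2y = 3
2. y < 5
No

Even the single constraint (-2x - 2y = 3) is infeasible over the integers.

  - -2x - 2y = 3: every term on the left is divisible by 2, so the LHS ≡ 0 (mod 2), but the RHS 3 is not — no integer solution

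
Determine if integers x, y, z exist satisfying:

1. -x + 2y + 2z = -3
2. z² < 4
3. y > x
Yes

Take x = -5, y = -4, z = 0. Substituting into each constraint:
  (1) 5 + 2(-4) + 2(0) = -3 ✓
  (2) z² = (0)² = 0, and 0 < 4 ✓
  (3) -4 > -5 ✓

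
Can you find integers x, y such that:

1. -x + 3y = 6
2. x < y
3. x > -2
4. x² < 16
Yes

Take x = 0, y = 2. Substituting into each constraint:
  (1) 0 + 3(2) = 6 ✓
  (2) 0 < 2 ✓
  (3) 0 > -2 ✓
  (4) x² = (0)² = 0, and 0 < 16 ✓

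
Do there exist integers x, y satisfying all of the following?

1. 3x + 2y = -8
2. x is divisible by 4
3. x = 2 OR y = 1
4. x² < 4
No

A contradictory subset is {3x + 2y = -8, x = 2 OR y = 1, x² < 4}. No integer assignment can satisfy these jointly:

  - 3x + 2y = -8: is a linear equation tying the variables together
  - x = 2 OR y = 1: forces a choice: either x = 2 or y = 1
  - x² < 4: restricts x to |x| ≤ 1

Split on the disjunction (x = 2 OR y = 1):
  • If x = 2: this contradicts x² < 4, which requires |x| ≤ 1.
  • If y = 1: with y = 1, every remaining term of the linear equation is divisible by 3, so the left side is ≡ 0 (mod 3); but the right side -10 ≡ 2 (mod 3). No integers can satisfy it.
Both branches are infeasible, so the system has no integer solution.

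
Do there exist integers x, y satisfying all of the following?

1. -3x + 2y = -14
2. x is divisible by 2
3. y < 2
Yes

Take x = 0, y = -7. Substituting into each constraint:
  (1) -3(0) + 2(-7) = -14 ✓
  (2) 0 = 2 × 0, remainder 0 ✓
  (3) -7 < 2 ✓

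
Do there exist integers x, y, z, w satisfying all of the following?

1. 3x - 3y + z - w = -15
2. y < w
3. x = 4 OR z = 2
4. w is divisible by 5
Yes

Take x = 4, y = -1, z = -30, w = 0. Substituting into each constraint:
  (1) 3(4) - 3(-1) + (-30) + 0 = -15 ✓
  (2) -1 < 0 ✓
  (3) x = 4, target 4 ✓ (first branch holds)
  (4) 0 = 5 × 0, remainder 0 ✓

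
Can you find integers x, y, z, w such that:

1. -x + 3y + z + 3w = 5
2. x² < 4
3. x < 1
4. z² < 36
Yes

Take x = -1, y = 0, z = 4, w = 0. Substituting into each constraint:
  (1) 1 + 3(0) + 4 + 3(0) = 5 ✓
  (2) x² = (-1)² = 1, and 1 < 4 ✓
  (3) -1 < 1 ✓
  (4) z² = (4)² = 16, and 16 < 36 ✓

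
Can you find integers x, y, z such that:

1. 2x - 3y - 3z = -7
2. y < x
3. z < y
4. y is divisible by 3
Yes

Take x = 4, y = 3, z = 2. Substituting into each constraint:
  (1) 2(4) - 3(3) - 3(2) = -7 ✓
  (2) 3 < 4 ✓
  (3) 2 < 3 ✓
  (4) 3 = 3 × 1, remainder 0 ✓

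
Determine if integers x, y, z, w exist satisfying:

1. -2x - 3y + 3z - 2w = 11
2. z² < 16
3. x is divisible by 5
Yes

Take x = 0, y = 1, z = 2, w = -4. Substituting into each constraint:
  (1) -2(0) - 3(1) + 3(2) - 2(-4) = 11 ✓
  (2) z² = (2)² = 4, and 4 < 16 ✓
  (3) 0 = 5 × 0, remainder 0 ✓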